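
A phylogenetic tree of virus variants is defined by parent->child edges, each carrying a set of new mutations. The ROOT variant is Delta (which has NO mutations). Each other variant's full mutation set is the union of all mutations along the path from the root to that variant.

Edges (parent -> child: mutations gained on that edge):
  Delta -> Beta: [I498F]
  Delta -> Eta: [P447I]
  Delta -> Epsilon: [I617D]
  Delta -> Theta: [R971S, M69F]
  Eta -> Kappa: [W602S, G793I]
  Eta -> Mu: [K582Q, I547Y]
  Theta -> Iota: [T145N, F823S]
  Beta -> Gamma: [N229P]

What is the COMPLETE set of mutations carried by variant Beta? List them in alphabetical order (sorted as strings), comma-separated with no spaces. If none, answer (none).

Answer: I498F

Derivation:
At Delta: gained [] -> total []
At Beta: gained ['I498F'] -> total ['I498F']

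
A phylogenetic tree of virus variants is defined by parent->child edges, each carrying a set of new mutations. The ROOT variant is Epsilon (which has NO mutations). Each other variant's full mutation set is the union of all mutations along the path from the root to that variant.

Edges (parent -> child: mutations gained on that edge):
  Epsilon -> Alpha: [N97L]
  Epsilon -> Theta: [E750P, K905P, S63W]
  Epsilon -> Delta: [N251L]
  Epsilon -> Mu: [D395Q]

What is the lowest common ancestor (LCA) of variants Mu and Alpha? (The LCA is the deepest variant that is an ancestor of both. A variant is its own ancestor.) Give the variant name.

Answer: Epsilon

Derivation:
Path from root to Mu: Epsilon -> Mu
  ancestors of Mu: {Epsilon, Mu}
Path from root to Alpha: Epsilon -> Alpha
  ancestors of Alpha: {Epsilon, Alpha}
Common ancestors: {Epsilon}
Walk up from Alpha: Alpha (not in ancestors of Mu), Epsilon (in ancestors of Mu)
Deepest common ancestor (LCA) = Epsilon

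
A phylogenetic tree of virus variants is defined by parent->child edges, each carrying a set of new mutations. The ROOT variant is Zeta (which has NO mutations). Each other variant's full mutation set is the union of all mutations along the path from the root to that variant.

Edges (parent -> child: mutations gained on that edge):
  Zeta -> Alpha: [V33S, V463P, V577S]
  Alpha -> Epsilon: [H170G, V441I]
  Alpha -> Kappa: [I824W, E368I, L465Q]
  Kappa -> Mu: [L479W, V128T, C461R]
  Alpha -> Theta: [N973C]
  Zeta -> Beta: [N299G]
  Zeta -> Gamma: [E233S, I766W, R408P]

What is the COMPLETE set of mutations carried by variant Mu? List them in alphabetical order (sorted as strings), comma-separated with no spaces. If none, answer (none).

At Zeta: gained [] -> total []
At Alpha: gained ['V33S', 'V463P', 'V577S'] -> total ['V33S', 'V463P', 'V577S']
At Kappa: gained ['I824W', 'E368I', 'L465Q'] -> total ['E368I', 'I824W', 'L465Q', 'V33S', 'V463P', 'V577S']
At Mu: gained ['L479W', 'V128T', 'C461R'] -> total ['C461R', 'E368I', 'I824W', 'L465Q', 'L479W', 'V128T', 'V33S', 'V463P', 'V577S']

Answer: C461R,E368I,I824W,L465Q,L479W,V128T,V33S,V463P,V577S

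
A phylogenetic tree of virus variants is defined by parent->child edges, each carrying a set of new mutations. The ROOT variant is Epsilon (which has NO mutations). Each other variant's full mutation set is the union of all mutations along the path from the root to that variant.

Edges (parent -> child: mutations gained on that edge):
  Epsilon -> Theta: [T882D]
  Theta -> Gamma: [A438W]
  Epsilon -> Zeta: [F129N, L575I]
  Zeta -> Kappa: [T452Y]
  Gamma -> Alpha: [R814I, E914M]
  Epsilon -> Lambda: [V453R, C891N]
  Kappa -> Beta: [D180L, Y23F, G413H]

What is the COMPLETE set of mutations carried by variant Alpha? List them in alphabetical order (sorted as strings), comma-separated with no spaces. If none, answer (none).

Answer: A438W,E914M,R814I,T882D

Derivation:
At Epsilon: gained [] -> total []
At Theta: gained ['T882D'] -> total ['T882D']
At Gamma: gained ['A438W'] -> total ['A438W', 'T882D']
At Alpha: gained ['R814I', 'E914M'] -> total ['A438W', 'E914M', 'R814I', 'T882D']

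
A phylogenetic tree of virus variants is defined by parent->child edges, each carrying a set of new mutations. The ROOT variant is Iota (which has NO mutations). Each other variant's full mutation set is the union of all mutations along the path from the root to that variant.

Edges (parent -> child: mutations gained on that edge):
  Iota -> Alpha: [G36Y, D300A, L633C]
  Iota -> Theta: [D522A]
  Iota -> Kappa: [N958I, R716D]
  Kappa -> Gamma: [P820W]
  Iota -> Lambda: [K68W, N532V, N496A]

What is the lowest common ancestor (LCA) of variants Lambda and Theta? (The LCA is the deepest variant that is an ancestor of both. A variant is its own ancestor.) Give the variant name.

Path from root to Lambda: Iota -> Lambda
  ancestors of Lambda: {Iota, Lambda}
Path from root to Theta: Iota -> Theta
  ancestors of Theta: {Iota, Theta}
Common ancestors: {Iota}
Walk up from Theta: Theta (not in ancestors of Lambda), Iota (in ancestors of Lambda)
Deepest common ancestor (LCA) = Iota

Answer: Iota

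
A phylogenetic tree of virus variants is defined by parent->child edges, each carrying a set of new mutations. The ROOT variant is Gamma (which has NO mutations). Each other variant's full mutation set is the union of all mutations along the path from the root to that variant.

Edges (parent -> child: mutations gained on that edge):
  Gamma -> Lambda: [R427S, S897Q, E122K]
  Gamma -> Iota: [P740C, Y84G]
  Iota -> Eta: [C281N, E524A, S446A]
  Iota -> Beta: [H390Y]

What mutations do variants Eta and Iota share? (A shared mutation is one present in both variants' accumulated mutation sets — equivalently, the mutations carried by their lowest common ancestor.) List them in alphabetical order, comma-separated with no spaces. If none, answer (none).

Answer: P740C,Y84G

Derivation:
Accumulating mutations along path to Eta:
  At Gamma: gained [] -> total []
  At Iota: gained ['P740C', 'Y84G'] -> total ['P740C', 'Y84G']
  At Eta: gained ['C281N', 'E524A', 'S446A'] -> total ['C281N', 'E524A', 'P740C', 'S446A', 'Y84G']
Mutations(Eta) = ['C281N', 'E524A', 'P740C', 'S446A', 'Y84G']
Accumulating mutations along path to Iota:
  At Gamma: gained [] -> total []
  At Iota: gained ['P740C', 'Y84G'] -> total ['P740C', 'Y84G']
Mutations(Iota) = ['P740C', 'Y84G']
Intersection: ['C281N', 'E524A', 'P740C', 'S446A', 'Y84G'] ∩ ['P740C', 'Y84G'] = ['P740C', 'Y84G']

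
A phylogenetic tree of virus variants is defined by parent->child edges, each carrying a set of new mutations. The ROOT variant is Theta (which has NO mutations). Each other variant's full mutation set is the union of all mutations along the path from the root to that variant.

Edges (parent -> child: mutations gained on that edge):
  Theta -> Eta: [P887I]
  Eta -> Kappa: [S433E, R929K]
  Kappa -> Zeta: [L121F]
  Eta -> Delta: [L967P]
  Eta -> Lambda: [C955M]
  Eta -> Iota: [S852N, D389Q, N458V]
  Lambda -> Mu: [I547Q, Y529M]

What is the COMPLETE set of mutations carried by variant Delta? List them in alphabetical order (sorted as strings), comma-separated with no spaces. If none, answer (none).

At Theta: gained [] -> total []
At Eta: gained ['P887I'] -> total ['P887I']
At Delta: gained ['L967P'] -> total ['L967P', 'P887I']

Answer: L967P,P887I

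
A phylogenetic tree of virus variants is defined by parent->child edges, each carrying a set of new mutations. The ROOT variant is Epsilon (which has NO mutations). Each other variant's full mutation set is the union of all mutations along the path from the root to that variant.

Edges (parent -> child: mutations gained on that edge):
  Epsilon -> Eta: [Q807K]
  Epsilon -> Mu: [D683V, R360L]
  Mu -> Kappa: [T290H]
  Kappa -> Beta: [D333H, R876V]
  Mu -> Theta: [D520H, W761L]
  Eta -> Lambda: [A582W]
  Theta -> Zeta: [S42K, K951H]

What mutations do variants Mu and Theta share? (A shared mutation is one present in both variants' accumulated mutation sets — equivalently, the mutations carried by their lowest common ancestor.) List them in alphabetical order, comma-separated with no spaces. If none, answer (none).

Answer: D683V,R360L

Derivation:
Accumulating mutations along path to Mu:
  At Epsilon: gained [] -> total []
  At Mu: gained ['D683V', 'R360L'] -> total ['D683V', 'R360L']
Mutations(Mu) = ['D683V', 'R360L']
Accumulating mutations along path to Theta:
  At Epsilon: gained [] -> total []
  At Mu: gained ['D683V', 'R360L'] -> total ['D683V', 'R360L']
  At Theta: gained ['D520H', 'W761L'] -> total ['D520H', 'D683V', 'R360L', 'W761L']
Mutations(Theta) = ['D520H', 'D683V', 'R360L', 'W761L']
Intersection: ['D683V', 'R360L'] ∩ ['D520H', 'D683V', 'R360L', 'W761L'] = ['D683V', 'R360L']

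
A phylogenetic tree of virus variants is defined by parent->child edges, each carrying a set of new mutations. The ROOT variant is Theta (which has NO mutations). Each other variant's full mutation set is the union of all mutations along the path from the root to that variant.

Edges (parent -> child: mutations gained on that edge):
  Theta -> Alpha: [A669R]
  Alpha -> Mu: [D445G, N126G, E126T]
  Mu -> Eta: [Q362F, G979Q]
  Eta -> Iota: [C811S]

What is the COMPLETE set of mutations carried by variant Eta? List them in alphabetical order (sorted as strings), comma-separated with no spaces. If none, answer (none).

At Theta: gained [] -> total []
At Alpha: gained ['A669R'] -> total ['A669R']
At Mu: gained ['D445G', 'N126G', 'E126T'] -> total ['A669R', 'D445G', 'E126T', 'N126G']
At Eta: gained ['Q362F', 'G979Q'] -> total ['A669R', 'D445G', 'E126T', 'G979Q', 'N126G', 'Q362F']

Answer: A669R,D445G,E126T,G979Q,N126G,Q362F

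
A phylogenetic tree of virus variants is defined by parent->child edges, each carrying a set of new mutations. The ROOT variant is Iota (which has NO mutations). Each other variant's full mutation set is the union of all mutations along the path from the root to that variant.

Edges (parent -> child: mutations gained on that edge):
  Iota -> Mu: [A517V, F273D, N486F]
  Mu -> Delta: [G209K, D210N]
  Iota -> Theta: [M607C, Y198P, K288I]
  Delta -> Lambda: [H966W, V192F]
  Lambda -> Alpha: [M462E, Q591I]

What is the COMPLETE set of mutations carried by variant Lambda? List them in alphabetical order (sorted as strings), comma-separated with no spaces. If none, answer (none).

Answer: A517V,D210N,F273D,G209K,H966W,N486F,V192F

Derivation:
At Iota: gained [] -> total []
At Mu: gained ['A517V', 'F273D', 'N486F'] -> total ['A517V', 'F273D', 'N486F']
At Delta: gained ['G209K', 'D210N'] -> total ['A517V', 'D210N', 'F273D', 'G209K', 'N486F']
At Lambda: gained ['H966W', 'V192F'] -> total ['A517V', 'D210N', 'F273D', 'G209K', 'H966W', 'N486F', 'V192F']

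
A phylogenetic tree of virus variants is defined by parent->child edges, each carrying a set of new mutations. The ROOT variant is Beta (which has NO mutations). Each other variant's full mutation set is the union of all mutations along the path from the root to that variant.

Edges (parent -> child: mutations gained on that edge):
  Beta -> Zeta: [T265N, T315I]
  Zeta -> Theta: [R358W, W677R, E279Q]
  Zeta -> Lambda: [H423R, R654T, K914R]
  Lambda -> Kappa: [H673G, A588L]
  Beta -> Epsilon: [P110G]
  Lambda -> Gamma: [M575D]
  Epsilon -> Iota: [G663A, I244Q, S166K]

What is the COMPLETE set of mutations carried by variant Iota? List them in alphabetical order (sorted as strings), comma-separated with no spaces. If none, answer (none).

At Beta: gained [] -> total []
At Epsilon: gained ['P110G'] -> total ['P110G']
At Iota: gained ['G663A', 'I244Q', 'S166K'] -> total ['G663A', 'I244Q', 'P110G', 'S166K']

Answer: G663A,I244Q,P110G,S166K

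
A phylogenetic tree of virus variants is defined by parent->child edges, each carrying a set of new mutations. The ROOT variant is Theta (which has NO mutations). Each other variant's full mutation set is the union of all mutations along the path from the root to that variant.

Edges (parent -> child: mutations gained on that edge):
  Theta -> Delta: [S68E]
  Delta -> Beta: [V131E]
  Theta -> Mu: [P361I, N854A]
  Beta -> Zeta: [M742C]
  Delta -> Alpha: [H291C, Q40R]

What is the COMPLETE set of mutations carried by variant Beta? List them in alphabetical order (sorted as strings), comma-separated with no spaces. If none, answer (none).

Answer: S68E,V131E

Derivation:
At Theta: gained [] -> total []
At Delta: gained ['S68E'] -> total ['S68E']
At Beta: gained ['V131E'] -> total ['S68E', 'V131E']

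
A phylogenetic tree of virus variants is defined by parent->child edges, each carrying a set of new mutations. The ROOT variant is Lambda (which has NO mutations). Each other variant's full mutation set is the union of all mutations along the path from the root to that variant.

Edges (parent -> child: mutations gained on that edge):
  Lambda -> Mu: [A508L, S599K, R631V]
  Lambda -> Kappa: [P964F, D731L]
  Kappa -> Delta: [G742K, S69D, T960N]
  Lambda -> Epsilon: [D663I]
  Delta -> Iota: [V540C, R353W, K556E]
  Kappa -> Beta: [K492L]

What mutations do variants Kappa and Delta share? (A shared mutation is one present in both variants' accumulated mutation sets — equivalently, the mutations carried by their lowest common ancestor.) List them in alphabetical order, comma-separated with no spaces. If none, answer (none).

Answer: D731L,P964F

Derivation:
Accumulating mutations along path to Kappa:
  At Lambda: gained [] -> total []
  At Kappa: gained ['P964F', 'D731L'] -> total ['D731L', 'P964F']
Mutations(Kappa) = ['D731L', 'P964F']
Accumulating mutations along path to Delta:
  At Lambda: gained [] -> total []
  At Kappa: gained ['P964F', 'D731L'] -> total ['D731L', 'P964F']
  At Delta: gained ['G742K', 'S69D', 'T960N'] -> total ['D731L', 'G742K', 'P964F', 'S69D', 'T960N']
Mutations(Delta) = ['D731L', 'G742K', 'P964F', 'S69D', 'T960N']
Intersection: ['D731L', 'P964F'] ∩ ['D731L', 'G742K', 'P964F', 'S69D', 'T960N'] = ['D731L', 'P964F']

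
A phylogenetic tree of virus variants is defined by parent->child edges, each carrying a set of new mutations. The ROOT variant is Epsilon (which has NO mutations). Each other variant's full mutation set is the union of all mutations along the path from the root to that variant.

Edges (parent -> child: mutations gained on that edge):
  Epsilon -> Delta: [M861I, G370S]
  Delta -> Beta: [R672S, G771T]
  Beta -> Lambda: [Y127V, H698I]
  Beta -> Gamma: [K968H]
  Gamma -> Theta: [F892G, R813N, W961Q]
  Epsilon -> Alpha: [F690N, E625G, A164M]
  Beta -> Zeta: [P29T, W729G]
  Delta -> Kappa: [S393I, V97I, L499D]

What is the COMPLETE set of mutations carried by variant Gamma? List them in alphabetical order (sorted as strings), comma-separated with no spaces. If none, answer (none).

At Epsilon: gained [] -> total []
At Delta: gained ['M861I', 'G370S'] -> total ['G370S', 'M861I']
At Beta: gained ['R672S', 'G771T'] -> total ['G370S', 'G771T', 'M861I', 'R672S']
At Gamma: gained ['K968H'] -> total ['G370S', 'G771T', 'K968H', 'M861I', 'R672S']

Answer: G370S,G771T,K968H,M861I,R672S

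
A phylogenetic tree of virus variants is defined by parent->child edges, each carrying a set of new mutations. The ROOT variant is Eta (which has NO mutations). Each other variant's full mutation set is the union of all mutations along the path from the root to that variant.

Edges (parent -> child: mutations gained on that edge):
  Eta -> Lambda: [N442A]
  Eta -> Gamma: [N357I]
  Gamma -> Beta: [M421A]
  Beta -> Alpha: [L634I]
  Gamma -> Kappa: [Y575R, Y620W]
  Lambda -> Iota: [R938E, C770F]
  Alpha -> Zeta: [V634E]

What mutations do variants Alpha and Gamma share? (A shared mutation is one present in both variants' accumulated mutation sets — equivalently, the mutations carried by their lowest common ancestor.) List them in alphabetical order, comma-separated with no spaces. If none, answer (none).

Answer: N357I

Derivation:
Accumulating mutations along path to Alpha:
  At Eta: gained [] -> total []
  At Gamma: gained ['N357I'] -> total ['N357I']
  At Beta: gained ['M421A'] -> total ['M421A', 'N357I']
  At Alpha: gained ['L634I'] -> total ['L634I', 'M421A', 'N357I']
Mutations(Alpha) = ['L634I', 'M421A', 'N357I']
Accumulating mutations along path to Gamma:
  At Eta: gained [] -> total []
  At Gamma: gained ['N357I'] -> total ['N357I']
Mutations(Gamma) = ['N357I']
Intersection: ['L634I', 'M421A', 'N357I'] ∩ ['N357I'] = ['N357I']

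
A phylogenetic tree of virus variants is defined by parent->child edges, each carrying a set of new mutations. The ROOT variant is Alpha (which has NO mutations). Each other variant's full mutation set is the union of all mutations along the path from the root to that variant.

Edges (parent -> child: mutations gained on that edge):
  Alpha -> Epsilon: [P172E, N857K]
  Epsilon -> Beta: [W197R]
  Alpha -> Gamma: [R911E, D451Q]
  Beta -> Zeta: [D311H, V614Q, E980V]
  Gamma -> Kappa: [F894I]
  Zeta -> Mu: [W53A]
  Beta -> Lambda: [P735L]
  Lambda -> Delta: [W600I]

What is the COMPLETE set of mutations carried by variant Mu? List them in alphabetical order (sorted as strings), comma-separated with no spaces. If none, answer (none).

Answer: D311H,E980V,N857K,P172E,V614Q,W197R,W53A

Derivation:
At Alpha: gained [] -> total []
At Epsilon: gained ['P172E', 'N857K'] -> total ['N857K', 'P172E']
At Beta: gained ['W197R'] -> total ['N857K', 'P172E', 'W197R']
At Zeta: gained ['D311H', 'V614Q', 'E980V'] -> total ['D311H', 'E980V', 'N857K', 'P172E', 'V614Q', 'W197R']
At Mu: gained ['W53A'] -> total ['D311H', 'E980V', 'N857K', 'P172E', 'V614Q', 'W197R', 'W53A']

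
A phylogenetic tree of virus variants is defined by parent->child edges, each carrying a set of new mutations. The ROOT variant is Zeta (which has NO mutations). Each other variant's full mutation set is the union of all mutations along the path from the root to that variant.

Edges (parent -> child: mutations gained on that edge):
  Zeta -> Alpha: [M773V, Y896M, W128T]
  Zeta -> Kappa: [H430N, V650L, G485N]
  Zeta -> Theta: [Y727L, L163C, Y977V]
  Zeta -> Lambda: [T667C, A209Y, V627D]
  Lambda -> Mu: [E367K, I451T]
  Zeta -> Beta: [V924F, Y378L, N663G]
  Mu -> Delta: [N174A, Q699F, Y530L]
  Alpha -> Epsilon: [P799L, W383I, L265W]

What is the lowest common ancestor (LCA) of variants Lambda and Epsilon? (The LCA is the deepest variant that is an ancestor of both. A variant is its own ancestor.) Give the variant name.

Path from root to Lambda: Zeta -> Lambda
  ancestors of Lambda: {Zeta, Lambda}
Path from root to Epsilon: Zeta -> Alpha -> Epsilon
  ancestors of Epsilon: {Zeta, Alpha, Epsilon}
Common ancestors: {Zeta}
Walk up from Epsilon: Epsilon (not in ancestors of Lambda), Alpha (not in ancestors of Lambda), Zeta (in ancestors of Lambda)
Deepest common ancestor (LCA) = Zeta

Answer: Zeta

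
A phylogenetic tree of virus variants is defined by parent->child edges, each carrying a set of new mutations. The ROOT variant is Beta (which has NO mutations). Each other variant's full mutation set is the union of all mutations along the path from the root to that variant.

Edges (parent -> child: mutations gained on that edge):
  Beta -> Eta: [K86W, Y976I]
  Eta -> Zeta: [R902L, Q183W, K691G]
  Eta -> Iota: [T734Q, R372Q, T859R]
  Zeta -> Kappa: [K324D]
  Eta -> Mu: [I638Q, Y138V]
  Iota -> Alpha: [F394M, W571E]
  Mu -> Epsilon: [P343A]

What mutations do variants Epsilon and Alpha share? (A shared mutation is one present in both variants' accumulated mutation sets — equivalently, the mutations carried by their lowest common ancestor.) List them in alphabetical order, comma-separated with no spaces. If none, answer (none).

Accumulating mutations along path to Epsilon:
  At Beta: gained [] -> total []
  At Eta: gained ['K86W', 'Y976I'] -> total ['K86W', 'Y976I']
  At Mu: gained ['I638Q', 'Y138V'] -> total ['I638Q', 'K86W', 'Y138V', 'Y976I']
  At Epsilon: gained ['P343A'] -> total ['I638Q', 'K86W', 'P343A', 'Y138V', 'Y976I']
Mutations(Epsilon) = ['I638Q', 'K86W', 'P343A', 'Y138V', 'Y976I']
Accumulating mutations along path to Alpha:
  At Beta: gained [] -> total []
  At Eta: gained ['K86W', 'Y976I'] -> total ['K86W', 'Y976I']
  At Iota: gained ['T734Q', 'R372Q', 'T859R'] -> total ['K86W', 'R372Q', 'T734Q', 'T859R', 'Y976I']
  At Alpha: gained ['F394M', 'W571E'] -> total ['F394M', 'K86W', 'R372Q', 'T734Q', 'T859R', 'W571E', 'Y976I']
Mutations(Alpha) = ['F394M', 'K86W', 'R372Q', 'T734Q', 'T859R', 'W571E', 'Y976I']
Intersection: ['I638Q', 'K86W', 'P343A', 'Y138V', 'Y976I'] ∩ ['F394M', 'K86W', 'R372Q', 'T734Q', 'T859R', 'W571E', 'Y976I'] = ['K86W', 'Y976I']

Answer: K86W,Y976I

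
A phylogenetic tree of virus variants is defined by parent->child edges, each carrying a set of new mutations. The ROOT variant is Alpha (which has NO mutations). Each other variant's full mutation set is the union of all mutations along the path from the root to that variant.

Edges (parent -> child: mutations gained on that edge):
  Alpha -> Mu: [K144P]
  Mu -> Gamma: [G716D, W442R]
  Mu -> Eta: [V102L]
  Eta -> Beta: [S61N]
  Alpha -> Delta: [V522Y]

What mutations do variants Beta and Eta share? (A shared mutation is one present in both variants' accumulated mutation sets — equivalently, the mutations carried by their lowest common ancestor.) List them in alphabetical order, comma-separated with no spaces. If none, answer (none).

Accumulating mutations along path to Beta:
  At Alpha: gained [] -> total []
  At Mu: gained ['K144P'] -> total ['K144P']
  At Eta: gained ['V102L'] -> total ['K144P', 'V102L']
  At Beta: gained ['S61N'] -> total ['K144P', 'S61N', 'V102L']
Mutations(Beta) = ['K144P', 'S61N', 'V102L']
Accumulating mutations along path to Eta:
  At Alpha: gained [] -> total []
  At Mu: gained ['K144P'] -> total ['K144P']
  At Eta: gained ['V102L'] -> total ['K144P', 'V102L']
Mutations(Eta) = ['K144P', 'V102L']
Intersection: ['K144P', 'S61N', 'V102L'] ∩ ['K144P', 'V102L'] = ['K144P', 'V102L']

Answer: K144P,V102L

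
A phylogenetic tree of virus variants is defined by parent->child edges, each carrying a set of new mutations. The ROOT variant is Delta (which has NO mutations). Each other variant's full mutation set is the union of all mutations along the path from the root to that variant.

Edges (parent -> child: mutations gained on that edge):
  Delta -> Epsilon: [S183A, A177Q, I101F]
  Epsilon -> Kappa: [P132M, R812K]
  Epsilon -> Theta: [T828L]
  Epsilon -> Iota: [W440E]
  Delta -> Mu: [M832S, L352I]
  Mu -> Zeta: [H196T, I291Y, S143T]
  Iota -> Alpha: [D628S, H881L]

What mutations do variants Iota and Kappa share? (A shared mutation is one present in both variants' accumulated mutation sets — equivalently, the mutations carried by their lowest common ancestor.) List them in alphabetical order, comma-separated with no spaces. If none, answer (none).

Answer: A177Q,I101F,S183A

Derivation:
Accumulating mutations along path to Iota:
  At Delta: gained [] -> total []
  At Epsilon: gained ['S183A', 'A177Q', 'I101F'] -> total ['A177Q', 'I101F', 'S183A']
  At Iota: gained ['W440E'] -> total ['A177Q', 'I101F', 'S183A', 'W440E']
Mutations(Iota) = ['A177Q', 'I101F', 'S183A', 'W440E']
Accumulating mutations along path to Kappa:
  At Delta: gained [] -> total []
  At Epsilon: gained ['S183A', 'A177Q', 'I101F'] -> total ['A177Q', 'I101F', 'S183A']
  At Kappa: gained ['P132M', 'R812K'] -> total ['A177Q', 'I101F', 'P132M', 'R812K', 'S183A']
Mutations(Kappa) = ['A177Q', 'I101F', 'P132M', 'R812K', 'S183A']
Intersection: ['A177Q', 'I101F', 'S183A', 'W440E'] ∩ ['A177Q', 'I101F', 'P132M', 'R812K', 'S183A'] = ['A177Q', 'I101F', 'S183A']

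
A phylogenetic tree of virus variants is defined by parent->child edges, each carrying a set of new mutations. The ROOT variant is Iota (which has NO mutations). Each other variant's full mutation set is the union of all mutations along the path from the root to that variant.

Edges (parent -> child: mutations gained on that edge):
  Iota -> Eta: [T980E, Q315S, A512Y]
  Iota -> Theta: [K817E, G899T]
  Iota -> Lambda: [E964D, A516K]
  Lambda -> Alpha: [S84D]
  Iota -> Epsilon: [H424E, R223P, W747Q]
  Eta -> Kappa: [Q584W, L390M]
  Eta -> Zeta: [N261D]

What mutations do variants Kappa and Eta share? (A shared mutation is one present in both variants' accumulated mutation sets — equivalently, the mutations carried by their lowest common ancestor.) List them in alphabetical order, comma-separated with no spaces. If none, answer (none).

Accumulating mutations along path to Kappa:
  At Iota: gained [] -> total []
  At Eta: gained ['T980E', 'Q315S', 'A512Y'] -> total ['A512Y', 'Q315S', 'T980E']
  At Kappa: gained ['Q584W', 'L390M'] -> total ['A512Y', 'L390M', 'Q315S', 'Q584W', 'T980E']
Mutations(Kappa) = ['A512Y', 'L390M', 'Q315S', 'Q584W', 'T980E']
Accumulating mutations along path to Eta:
  At Iota: gained [] -> total []
  At Eta: gained ['T980E', 'Q315S', 'A512Y'] -> total ['A512Y', 'Q315S', 'T980E']
Mutations(Eta) = ['A512Y', 'Q315S', 'T980E']
Intersection: ['A512Y', 'L390M', 'Q315S', 'Q584W', 'T980E'] ∩ ['A512Y', 'Q315S', 'T980E'] = ['A512Y', 'Q315S', 'T980E']

Answer: A512Y,Q315S,T980E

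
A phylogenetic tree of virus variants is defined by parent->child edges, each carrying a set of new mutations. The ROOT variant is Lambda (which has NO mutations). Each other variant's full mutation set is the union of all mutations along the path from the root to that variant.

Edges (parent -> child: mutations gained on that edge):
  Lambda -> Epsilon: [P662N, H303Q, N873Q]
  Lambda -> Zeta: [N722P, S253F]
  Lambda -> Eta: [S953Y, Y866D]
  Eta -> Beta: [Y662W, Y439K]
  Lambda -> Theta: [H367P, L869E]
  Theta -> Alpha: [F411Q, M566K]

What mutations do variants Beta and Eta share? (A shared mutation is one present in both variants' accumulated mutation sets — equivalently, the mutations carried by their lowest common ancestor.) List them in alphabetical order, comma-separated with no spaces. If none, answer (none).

Answer: S953Y,Y866D

Derivation:
Accumulating mutations along path to Beta:
  At Lambda: gained [] -> total []
  At Eta: gained ['S953Y', 'Y866D'] -> total ['S953Y', 'Y866D']
  At Beta: gained ['Y662W', 'Y439K'] -> total ['S953Y', 'Y439K', 'Y662W', 'Y866D']
Mutations(Beta) = ['S953Y', 'Y439K', 'Y662W', 'Y866D']
Accumulating mutations along path to Eta:
  At Lambda: gained [] -> total []
  At Eta: gained ['S953Y', 'Y866D'] -> total ['S953Y', 'Y866D']
Mutations(Eta) = ['S953Y', 'Y866D']
Intersection: ['S953Y', 'Y439K', 'Y662W', 'Y866D'] ∩ ['S953Y', 'Y866D'] = ['S953Y', 'Y866D']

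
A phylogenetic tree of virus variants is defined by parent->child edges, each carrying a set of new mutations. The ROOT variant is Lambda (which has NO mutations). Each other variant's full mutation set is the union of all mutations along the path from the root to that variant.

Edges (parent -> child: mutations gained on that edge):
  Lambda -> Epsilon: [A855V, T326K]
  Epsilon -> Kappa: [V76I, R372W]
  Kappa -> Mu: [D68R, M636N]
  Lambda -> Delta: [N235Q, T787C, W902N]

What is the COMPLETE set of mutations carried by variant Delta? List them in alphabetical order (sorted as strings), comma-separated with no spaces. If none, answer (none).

At Lambda: gained [] -> total []
At Delta: gained ['N235Q', 'T787C', 'W902N'] -> total ['N235Q', 'T787C', 'W902N']

Answer: N235Q,T787C,W902N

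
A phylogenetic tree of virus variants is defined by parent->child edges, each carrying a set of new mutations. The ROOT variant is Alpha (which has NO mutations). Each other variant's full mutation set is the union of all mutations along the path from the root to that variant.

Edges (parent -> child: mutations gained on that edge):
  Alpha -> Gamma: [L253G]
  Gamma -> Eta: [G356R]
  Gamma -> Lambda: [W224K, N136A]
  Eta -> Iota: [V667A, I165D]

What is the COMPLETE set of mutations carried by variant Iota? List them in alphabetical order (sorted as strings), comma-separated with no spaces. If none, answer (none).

Answer: G356R,I165D,L253G,V667A

Derivation:
At Alpha: gained [] -> total []
At Gamma: gained ['L253G'] -> total ['L253G']
At Eta: gained ['G356R'] -> total ['G356R', 'L253G']
At Iota: gained ['V667A', 'I165D'] -> total ['G356R', 'I165D', 'L253G', 'V667A']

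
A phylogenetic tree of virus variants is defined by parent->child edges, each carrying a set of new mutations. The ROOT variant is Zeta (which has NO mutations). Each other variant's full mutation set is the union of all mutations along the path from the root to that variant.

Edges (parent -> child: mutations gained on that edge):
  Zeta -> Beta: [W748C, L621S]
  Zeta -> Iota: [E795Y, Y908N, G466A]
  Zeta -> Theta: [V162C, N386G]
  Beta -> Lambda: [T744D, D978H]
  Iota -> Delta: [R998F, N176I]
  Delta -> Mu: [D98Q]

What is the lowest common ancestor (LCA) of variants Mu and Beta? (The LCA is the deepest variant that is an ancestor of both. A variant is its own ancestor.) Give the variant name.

Path from root to Mu: Zeta -> Iota -> Delta -> Mu
  ancestors of Mu: {Zeta, Iota, Delta, Mu}
Path from root to Beta: Zeta -> Beta
  ancestors of Beta: {Zeta, Beta}
Common ancestors: {Zeta}
Walk up from Beta: Beta (not in ancestors of Mu), Zeta (in ancestors of Mu)
Deepest common ancestor (LCA) = Zeta

Answer: Zeta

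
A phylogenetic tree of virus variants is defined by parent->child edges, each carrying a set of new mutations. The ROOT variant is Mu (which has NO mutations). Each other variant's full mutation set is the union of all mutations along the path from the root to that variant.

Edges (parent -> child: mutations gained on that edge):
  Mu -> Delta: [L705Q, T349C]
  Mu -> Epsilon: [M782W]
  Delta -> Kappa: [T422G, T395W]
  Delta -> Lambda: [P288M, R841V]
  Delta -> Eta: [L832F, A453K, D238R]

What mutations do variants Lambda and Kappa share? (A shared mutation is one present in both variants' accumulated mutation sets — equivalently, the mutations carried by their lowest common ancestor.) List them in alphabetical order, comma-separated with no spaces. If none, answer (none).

Accumulating mutations along path to Lambda:
  At Mu: gained [] -> total []
  At Delta: gained ['L705Q', 'T349C'] -> total ['L705Q', 'T349C']
  At Lambda: gained ['P288M', 'R841V'] -> total ['L705Q', 'P288M', 'R841V', 'T349C']
Mutations(Lambda) = ['L705Q', 'P288M', 'R841V', 'T349C']
Accumulating mutations along path to Kappa:
  At Mu: gained [] -> total []
  At Delta: gained ['L705Q', 'T349C'] -> total ['L705Q', 'T349C']
  At Kappa: gained ['T422G', 'T395W'] -> total ['L705Q', 'T349C', 'T395W', 'T422G']
Mutations(Kappa) = ['L705Q', 'T349C', 'T395W', 'T422G']
Intersection: ['L705Q', 'P288M', 'R841V', 'T349C'] ∩ ['L705Q', 'T349C', 'T395W', 'T422G'] = ['L705Q', 'T349C']

Answer: L705Q,T349C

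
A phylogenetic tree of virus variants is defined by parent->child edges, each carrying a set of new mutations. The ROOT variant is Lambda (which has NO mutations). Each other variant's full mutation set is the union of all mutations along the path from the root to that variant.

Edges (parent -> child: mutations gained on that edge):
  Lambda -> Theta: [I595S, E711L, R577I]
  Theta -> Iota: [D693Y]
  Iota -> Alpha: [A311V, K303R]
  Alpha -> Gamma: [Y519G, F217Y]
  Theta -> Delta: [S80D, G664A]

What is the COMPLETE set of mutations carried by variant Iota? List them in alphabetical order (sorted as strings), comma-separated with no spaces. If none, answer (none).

At Lambda: gained [] -> total []
At Theta: gained ['I595S', 'E711L', 'R577I'] -> total ['E711L', 'I595S', 'R577I']
At Iota: gained ['D693Y'] -> total ['D693Y', 'E711L', 'I595S', 'R577I']

Answer: D693Y,E711L,I595S,R577I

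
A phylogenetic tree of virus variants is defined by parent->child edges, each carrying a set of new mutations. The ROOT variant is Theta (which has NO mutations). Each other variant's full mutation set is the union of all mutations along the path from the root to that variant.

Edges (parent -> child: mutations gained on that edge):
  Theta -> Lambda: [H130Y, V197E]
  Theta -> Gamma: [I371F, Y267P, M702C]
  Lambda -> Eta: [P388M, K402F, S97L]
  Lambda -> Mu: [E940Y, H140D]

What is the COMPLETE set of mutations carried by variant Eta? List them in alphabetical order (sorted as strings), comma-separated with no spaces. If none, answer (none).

Answer: H130Y,K402F,P388M,S97L,V197E

Derivation:
At Theta: gained [] -> total []
At Lambda: gained ['H130Y', 'V197E'] -> total ['H130Y', 'V197E']
At Eta: gained ['P388M', 'K402F', 'S97L'] -> total ['H130Y', 'K402F', 'P388M', 'S97L', 'V197E']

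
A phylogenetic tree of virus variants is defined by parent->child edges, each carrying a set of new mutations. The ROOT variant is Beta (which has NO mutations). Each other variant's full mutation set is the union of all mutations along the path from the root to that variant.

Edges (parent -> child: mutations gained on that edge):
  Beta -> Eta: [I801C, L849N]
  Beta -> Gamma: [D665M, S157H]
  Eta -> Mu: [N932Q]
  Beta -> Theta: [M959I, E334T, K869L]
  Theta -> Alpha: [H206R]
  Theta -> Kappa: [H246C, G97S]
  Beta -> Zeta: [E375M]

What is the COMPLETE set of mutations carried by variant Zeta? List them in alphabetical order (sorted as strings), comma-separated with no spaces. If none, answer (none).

Answer: E375M

Derivation:
At Beta: gained [] -> total []
At Zeta: gained ['E375M'] -> total ['E375M']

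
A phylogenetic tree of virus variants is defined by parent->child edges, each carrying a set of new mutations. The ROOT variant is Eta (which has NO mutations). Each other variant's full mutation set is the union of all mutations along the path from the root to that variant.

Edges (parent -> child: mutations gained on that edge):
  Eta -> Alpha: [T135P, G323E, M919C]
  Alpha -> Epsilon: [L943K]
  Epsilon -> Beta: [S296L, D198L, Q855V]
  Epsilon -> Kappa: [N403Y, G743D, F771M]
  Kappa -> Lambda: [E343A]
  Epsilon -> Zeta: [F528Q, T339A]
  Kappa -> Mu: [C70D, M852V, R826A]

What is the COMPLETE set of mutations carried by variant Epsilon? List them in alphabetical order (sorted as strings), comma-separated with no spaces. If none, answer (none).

Answer: G323E,L943K,M919C,T135P

Derivation:
At Eta: gained [] -> total []
At Alpha: gained ['T135P', 'G323E', 'M919C'] -> total ['G323E', 'M919C', 'T135P']
At Epsilon: gained ['L943K'] -> total ['G323E', 'L943K', 'M919C', 'T135P']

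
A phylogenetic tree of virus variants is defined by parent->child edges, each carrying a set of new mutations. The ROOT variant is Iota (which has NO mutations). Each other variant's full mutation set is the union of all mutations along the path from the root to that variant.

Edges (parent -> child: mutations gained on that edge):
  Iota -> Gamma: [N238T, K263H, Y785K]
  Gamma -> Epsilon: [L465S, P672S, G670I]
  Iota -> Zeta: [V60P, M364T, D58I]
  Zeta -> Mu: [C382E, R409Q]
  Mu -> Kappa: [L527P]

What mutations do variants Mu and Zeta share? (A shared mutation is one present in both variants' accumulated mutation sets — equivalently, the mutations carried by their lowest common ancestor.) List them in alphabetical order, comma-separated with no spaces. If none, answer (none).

Accumulating mutations along path to Mu:
  At Iota: gained [] -> total []
  At Zeta: gained ['V60P', 'M364T', 'D58I'] -> total ['D58I', 'M364T', 'V60P']
  At Mu: gained ['C382E', 'R409Q'] -> total ['C382E', 'D58I', 'M364T', 'R409Q', 'V60P']
Mutations(Mu) = ['C382E', 'D58I', 'M364T', 'R409Q', 'V60P']
Accumulating mutations along path to Zeta:
  At Iota: gained [] -> total []
  At Zeta: gained ['V60P', 'M364T', 'D58I'] -> total ['D58I', 'M364T', 'V60P']
Mutations(Zeta) = ['D58I', 'M364T', 'V60P']
Intersection: ['C382E', 'D58I', 'M364T', 'R409Q', 'V60P'] ∩ ['D58I', 'M364T', 'V60P'] = ['D58I', 'M364T', 'V60P']

Answer: D58I,M364T,V60P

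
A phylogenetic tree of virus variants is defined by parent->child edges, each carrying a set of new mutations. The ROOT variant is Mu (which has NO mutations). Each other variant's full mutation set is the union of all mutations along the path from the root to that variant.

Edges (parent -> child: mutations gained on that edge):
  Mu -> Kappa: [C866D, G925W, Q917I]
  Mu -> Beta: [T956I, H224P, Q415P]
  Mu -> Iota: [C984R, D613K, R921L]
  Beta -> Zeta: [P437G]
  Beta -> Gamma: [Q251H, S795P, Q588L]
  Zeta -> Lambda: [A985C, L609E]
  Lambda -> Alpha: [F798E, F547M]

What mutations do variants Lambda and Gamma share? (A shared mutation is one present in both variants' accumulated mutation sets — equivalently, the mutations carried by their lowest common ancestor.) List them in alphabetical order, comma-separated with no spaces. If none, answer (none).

Answer: H224P,Q415P,T956I

Derivation:
Accumulating mutations along path to Lambda:
  At Mu: gained [] -> total []
  At Beta: gained ['T956I', 'H224P', 'Q415P'] -> total ['H224P', 'Q415P', 'T956I']
  At Zeta: gained ['P437G'] -> total ['H224P', 'P437G', 'Q415P', 'T956I']
  At Lambda: gained ['A985C', 'L609E'] -> total ['A985C', 'H224P', 'L609E', 'P437G', 'Q415P', 'T956I']
Mutations(Lambda) = ['A985C', 'H224P', 'L609E', 'P437G', 'Q415P', 'T956I']
Accumulating mutations along path to Gamma:
  At Mu: gained [] -> total []
  At Beta: gained ['T956I', 'H224P', 'Q415P'] -> total ['H224P', 'Q415P', 'T956I']
  At Gamma: gained ['Q251H', 'S795P', 'Q588L'] -> total ['H224P', 'Q251H', 'Q415P', 'Q588L', 'S795P', 'T956I']
Mutations(Gamma) = ['H224P', 'Q251H', 'Q415P', 'Q588L', 'S795P', 'T956I']
Intersection: ['A985C', 'H224P', 'L609E', 'P437G', 'Q415P', 'T956I'] ∩ ['H224P', 'Q251H', 'Q415P', 'Q588L', 'S795P', 'T956I'] = ['H224P', 'Q415P', 'T956I']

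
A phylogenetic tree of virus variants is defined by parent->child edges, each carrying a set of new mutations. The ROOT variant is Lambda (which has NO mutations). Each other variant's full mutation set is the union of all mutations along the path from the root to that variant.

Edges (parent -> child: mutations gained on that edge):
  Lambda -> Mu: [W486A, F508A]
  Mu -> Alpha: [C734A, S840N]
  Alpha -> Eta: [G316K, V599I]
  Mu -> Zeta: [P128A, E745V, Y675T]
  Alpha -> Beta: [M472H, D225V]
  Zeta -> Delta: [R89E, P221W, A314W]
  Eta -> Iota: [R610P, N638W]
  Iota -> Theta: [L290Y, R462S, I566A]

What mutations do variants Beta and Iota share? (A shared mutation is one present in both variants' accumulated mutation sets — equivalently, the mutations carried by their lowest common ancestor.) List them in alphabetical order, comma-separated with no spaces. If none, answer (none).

Answer: C734A,F508A,S840N,W486A

Derivation:
Accumulating mutations along path to Beta:
  At Lambda: gained [] -> total []
  At Mu: gained ['W486A', 'F508A'] -> total ['F508A', 'W486A']
  At Alpha: gained ['C734A', 'S840N'] -> total ['C734A', 'F508A', 'S840N', 'W486A']
  At Beta: gained ['M472H', 'D225V'] -> total ['C734A', 'D225V', 'F508A', 'M472H', 'S840N', 'W486A']
Mutations(Beta) = ['C734A', 'D225V', 'F508A', 'M472H', 'S840N', 'W486A']
Accumulating mutations along path to Iota:
  At Lambda: gained [] -> total []
  At Mu: gained ['W486A', 'F508A'] -> total ['F508A', 'W486A']
  At Alpha: gained ['C734A', 'S840N'] -> total ['C734A', 'F508A', 'S840N', 'W486A']
  At Eta: gained ['G316K', 'V599I'] -> total ['C734A', 'F508A', 'G316K', 'S840N', 'V599I', 'W486A']
  At Iota: gained ['R610P', 'N638W'] -> total ['C734A', 'F508A', 'G316K', 'N638W', 'R610P', 'S840N', 'V599I', 'W486A']
Mutations(Iota) = ['C734A', 'F508A', 'G316K', 'N638W', 'R610P', 'S840N', 'V599I', 'W486A']
Intersection: ['C734A', 'D225V', 'F508A', 'M472H', 'S840N', 'W486A'] ∩ ['C734A', 'F508A', 'G316K', 'N638W', 'R610P', 'S840N', 'V599I', 'W486A'] = ['C734A', 'F508A', 'S840N', 'W486A']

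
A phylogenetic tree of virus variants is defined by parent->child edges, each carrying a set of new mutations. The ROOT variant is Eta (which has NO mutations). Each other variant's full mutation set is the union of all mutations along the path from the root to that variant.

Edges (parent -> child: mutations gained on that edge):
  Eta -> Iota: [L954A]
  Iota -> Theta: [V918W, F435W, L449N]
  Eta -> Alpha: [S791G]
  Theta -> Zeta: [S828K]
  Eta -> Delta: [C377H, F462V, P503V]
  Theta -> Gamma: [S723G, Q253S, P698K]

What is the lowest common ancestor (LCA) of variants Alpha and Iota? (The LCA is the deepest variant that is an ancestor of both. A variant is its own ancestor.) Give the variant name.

Answer: Eta

Derivation:
Path from root to Alpha: Eta -> Alpha
  ancestors of Alpha: {Eta, Alpha}
Path from root to Iota: Eta -> Iota
  ancestors of Iota: {Eta, Iota}
Common ancestors: {Eta}
Walk up from Iota: Iota (not in ancestors of Alpha), Eta (in ancestors of Alpha)
Deepest common ancestor (LCA) = Eta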